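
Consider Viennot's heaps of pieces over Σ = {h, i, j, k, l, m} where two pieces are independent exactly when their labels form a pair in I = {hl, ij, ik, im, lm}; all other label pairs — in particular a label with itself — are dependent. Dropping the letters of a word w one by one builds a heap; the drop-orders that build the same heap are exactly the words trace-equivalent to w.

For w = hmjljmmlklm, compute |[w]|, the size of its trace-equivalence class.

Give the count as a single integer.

6

#0=h has no predecessor
#1=m depends on [0:h]
#2=j depends on [1:m]
#3=l depends on [2:j]
#4=j depends on [3:l]
#5=m depends on [4:j]
#6=m depends on [5:m]
#7=l depends on [4:j]
#8=k depends on [6:m, 7:l]
#9=l depends on [8:k]
#10=m depends on [8:k]
sources: [0:h]
N(rest) = Σ N(rest − s) over sources s of rest; N(one piece) = 1:
  size 1 → [9]=1  [10]=1
  size 2 → [9,10]=2
  size 3 → [8,9,10]=2
  size 4 → [6,8,9,10]=2  [7,8,9,10]=2
  size 5 → [5,6,8,9,10]=2  [6,7,8,9,10]=4
  size 6 → [5,6,7,8,9,10]=6
  size 7 → [4,5,6,7,8,9,10]=6
  size 8 → [3,4,5,6,7,8,9,10]=6
  size 9 → [2,3,4,5,6,7,8,9,10]=6
  first=0(h) contributes 6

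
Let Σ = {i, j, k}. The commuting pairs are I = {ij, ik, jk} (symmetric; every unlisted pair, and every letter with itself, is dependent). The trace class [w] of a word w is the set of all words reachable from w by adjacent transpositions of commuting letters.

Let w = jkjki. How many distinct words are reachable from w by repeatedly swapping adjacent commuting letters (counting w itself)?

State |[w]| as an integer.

30

drop 0:j onto floor
drop 1:k onto floor
drop 2:j onto {0:j}
drop 3:k onto {1:k}
drop 4:i onto floor
ground layer = {0:j, 1:k, 4:i}
drop-orders for the pieces not yet dropped (sum over which currently-grounded one goes next):
  1 to go: {2} 1  {3} 1  {4} 1
  2 to go: {0,2} 1  {1,3} 1  {2,3} 2  {2,4} 2  {3,4} 2
  3 to go: {0,2,3} 3  {0,2,4} 3  {1,2,3} 3  {1,3,4} 3  {2,3,4} 6
  if 0:j drops first: 12 orders
  if 1:k drops first: 12 orders
  if 4:i drops first: 6 orders
heap linearizations: 30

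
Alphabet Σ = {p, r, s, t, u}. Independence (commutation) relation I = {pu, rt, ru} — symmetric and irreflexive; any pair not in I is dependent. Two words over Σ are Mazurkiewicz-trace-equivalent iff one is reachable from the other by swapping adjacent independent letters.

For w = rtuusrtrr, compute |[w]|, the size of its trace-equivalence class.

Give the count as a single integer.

16

piece 0:r — minimal
piece 1:t — minimal
piece 2:u rests on {1:t}
piece 3:u rests on {2:u}
piece 4:s rests on {0:r, 3:u}
piece 5:r rests on {4:s}
piece 6:t rests on {4:s}
piece 7:r rests on {5:r}
piece 8:r rests on {7:r}
minimal pieces: {0:r, 1:t}
ways to finish when only these pieces remain (= sum over removing one remaining piece with nothing left below it):
  1 left: {6}→1  {8}→1
  2 left: {6,8}→2  {7,8}→1
  3 left: {5,7,8}→1  {6,7,8}→3
  4 left: {5,6,7,8}→4
  5 left: {4,5,6,7,8}→4
  6 left: {0,4,5,6,7,8}→4  {3,4,5,6,7,8}→4
  7 left: {0,3,4,5,6,7,8}→8  {2,3,4,5,6,7,8}→4
  placing 0:r first → 4 extensions
  placing 1:t first → 12 extensions
total linear extensions = 16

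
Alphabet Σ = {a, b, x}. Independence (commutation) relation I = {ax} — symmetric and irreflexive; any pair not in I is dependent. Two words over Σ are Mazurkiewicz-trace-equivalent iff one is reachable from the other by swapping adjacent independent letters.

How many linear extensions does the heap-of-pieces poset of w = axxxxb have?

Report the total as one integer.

5

drop 0:a onto floor
drop 1:x onto floor
drop 2:x onto {1:x}
drop 3:x onto {2:x}
drop 4:x onto {3:x}
drop 5:b onto {0:a, 4:x}
ground layer = {0:a, 1:x}
drop-orders for the pieces not yet dropped (sum over which currently-grounded one goes next):
  1 to go: {5} 1
  2 to go: {0,5} 1  {4,5} 1
  3 to go: {0,4,5} 2  {3,4,5} 1
  4 to go: {0,3,4,5} 3  {2,3,4,5} 1
  if 0:a drops first: 1 orders
  if 1:x drops first: 4 orders
heap linearizations: 5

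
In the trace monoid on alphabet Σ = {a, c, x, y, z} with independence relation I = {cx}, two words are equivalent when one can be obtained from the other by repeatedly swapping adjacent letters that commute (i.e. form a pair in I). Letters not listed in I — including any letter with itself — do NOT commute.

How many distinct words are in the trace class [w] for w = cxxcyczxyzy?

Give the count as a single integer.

6

#0=c has no predecessor
#1=x has no predecessor
#2=x depends on [1:x]
#3=c depends on [0:c]
#4=y depends on [2:x, 3:c]
#5=c depends on [4:y]
#6=z depends on [5:c]
#7=x depends on [6:z]
#8=y depends on [7:x]
#9=z depends on [8:y]
#10=y depends on [9:z]
sources: [0:c, 1:x]
N(rest) = Σ N(rest − s) over sources s of rest; N(one piece) = 1:
  size 1 → [10]=1
  size 2 → [9,10]=1
  size 3 → [8,9,10]=1
  size 4 → [7,8,9,10]=1
  size 5 → [6,7,8,9,10]=1
  size 6 → [5,6,7,8,9,10]=1
  size 7 → [4,5,6,7,8,9,10]=1
  size 8 → [2,4,5,6,7,8,9,10]=1  [3,4,5,6,7,8,9,10]=1
  size 9 → [0,3,4,5,6,7,8,9,10]=1  [1,2,4,5,6,7,8,9,10]=1  [2,3,4,5,6,7,8,9,10]=2
  first=0(c) contributes 3
  first=1(x) contributes 3
|[w]| = 6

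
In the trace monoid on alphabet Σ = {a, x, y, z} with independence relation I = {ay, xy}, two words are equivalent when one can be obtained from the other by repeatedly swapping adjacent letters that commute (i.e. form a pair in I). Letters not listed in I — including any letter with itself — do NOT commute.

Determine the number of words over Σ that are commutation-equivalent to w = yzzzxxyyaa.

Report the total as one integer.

#0=y has no predecessor
#1=z depends on [0:y]
#2=z depends on [1:z]
#3=z depends on [2:z]
#4=x depends on [3:z]
#5=x depends on [4:x]
#6=y depends on [3:z]
#7=y depends on [6:y]
#8=a depends on [5:x]
#9=a depends on [8:a]
sources: [0:y]
N(rest) = Σ N(rest − s) over sources s of rest; N(one piece) = 1:
  size 1 → [7]=1  [9]=1
  size 2 → [6,7]=1  [7,9]=2  [8,9]=1
  size 3 → [5,8,9]=1  [6,7,9]=3  [7,8,9]=3
  size 4 → [4,5,8,9]=1  [5,7,8,9]=4  [6,7,8,9]=6
  size 5 → [4,5,7,8,9]=5  [5,6,7,8,9]=10
  size 6 → [4,5,6,7,8,9]=15
  size 7 → [3,4,5,6,7,8,9]=15
  size 8 → [2,3,4,5,6,7,8,9]=15
  first=0(y) contributes 15

15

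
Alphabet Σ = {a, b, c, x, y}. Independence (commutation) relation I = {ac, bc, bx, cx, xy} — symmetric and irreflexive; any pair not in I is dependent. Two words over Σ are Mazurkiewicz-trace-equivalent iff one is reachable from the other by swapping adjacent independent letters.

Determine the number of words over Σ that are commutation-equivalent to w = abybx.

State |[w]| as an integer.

piece 0:a — minimal
piece 1:b rests on {0:a}
piece 2:y rests on {1:b}
piece 3:b rests on {2:y}
piece 4:x rests on {0:a}
minimal pieces: {0:a}
ways to finish when only these pieces remain (= sum over removing one remaining piece with nothing left below it):
  1 left: {3}→1  {4}→1
  2 left: {2,3}→1  {3,4}→2
  3 left: {1,2,3}→1  {2,3,4}→3
  placing 0:a first → 4 extensions

4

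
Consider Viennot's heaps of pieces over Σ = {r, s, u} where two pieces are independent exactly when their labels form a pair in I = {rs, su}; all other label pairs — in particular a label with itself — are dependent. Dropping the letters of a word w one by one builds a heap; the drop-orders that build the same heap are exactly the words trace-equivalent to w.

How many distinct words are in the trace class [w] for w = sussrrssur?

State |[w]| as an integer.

piece 0:s — minimal
piece 1:u — minimal
piece 2:s rests on {0:s}
piece 3:s rests on {2:s}
piece 4:r rests on {1:u}
piece 5:r rests on {4:r}
piece 6:s rests on {3:s}
piece 7:s rests on {6:s}
piece 8:u rests on {5:r}
piece 9:r rests on {8:u}
minimal pieces: {0:s, 1:u}
ways to finish when only these pieces remain (= sum over removing one remaining piece with nothing left below it):
  1 left: {7}→1  {9}→1
  2 left: {6,7}→1  {7,9}→2  {8,9}→1
  3 left: {3,6,7}→1  {5,8,9}→1  {6,7,9}→3  {7,8,9}→3
  4 left: {2,3,6,7}→1  {3,6,7,9}→4  {4,5,8,9}→1  {5,7,8,9}→4  {6,7,8,9}→6
  5 left: {0,2,3,6,7}→1  {1,4,5,8,9}→1  {2,3,6,7,9}→5  {3,6,7,8,9}→10  {4,5,7,8,9}→5  {5,6,7,8,9}→10
  6 left: {0,2,3,6,7,9}→6  {1,4,5,7,8,9}→6  {2,3,6,7,8,9}→15  {3,5,6,7,8,9}→20  {4,5,6,7,8,9}→15
  7 left: {0,2,3,6,7,8,9}→21  {1,4,5,6,7,8,9}→21  {2,3,5,6,7,8,9}→35  {3,4,5,6,7,8,9}→35
  8 left: {0,2,3,5,6,7,8,9}→56  {1,3,4,5,6,7,8,9}→56  {2,3,4,5,6,7,8,9}→70
  placing 0:s first → 126 extensions
  placing 1:u first → 126 extensions
total linear extensions = 252

252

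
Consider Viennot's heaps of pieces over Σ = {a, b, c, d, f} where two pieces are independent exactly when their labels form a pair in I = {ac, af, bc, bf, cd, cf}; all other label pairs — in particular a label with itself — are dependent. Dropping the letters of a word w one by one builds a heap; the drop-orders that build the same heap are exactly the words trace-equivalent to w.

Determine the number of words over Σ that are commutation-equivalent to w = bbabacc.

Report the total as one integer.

21

drop 0:b onto floor
drop 1:b onto {0:b}
drop 2:a onto {1:b}
drop 3:b onto {2:a}
drop 4:a onto {3:b}
drop 5:c onto floor
drop 6:c onto {5:c}
ground layer = {0:b, 5:c}
drop-orders for the pieces not yet dropped (sum over which currently-grounded one goes next):
  1 to go: {4} 1  {6} 1
  2 to go: {3,4} 1  {4,6} 2  {5,6} 1
  3 to go: {2,3,4} 1  {3,4,6} 3  {4,5,6} 3
  4 to go: {1,2,3,4} 1  {2,3,4,6} 4  {3,4,5,6} 6
  5 to go: {0,1,2,3,4} 1  {1,2,3,4,6} 5  {2,3,4,5,6} 10
  if 0:b drops first: 15 orders
  if 5:c drops first: 6 orders
heap linearizations: 21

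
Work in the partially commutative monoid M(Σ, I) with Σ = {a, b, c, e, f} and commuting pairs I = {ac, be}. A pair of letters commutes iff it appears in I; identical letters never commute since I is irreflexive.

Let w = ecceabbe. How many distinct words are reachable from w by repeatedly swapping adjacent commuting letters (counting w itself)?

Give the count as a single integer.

drop 0:e onto floor
drop 1:c onto {0:e}
drop 2:c onto {1:c}
drop 3:e onto {2:c}
drop 4:a onto {3:e}
drop 5:b onto {4:a}
drop 6:b onto {5:b}
drop 7:e onto {4:a}
ground layer = {0:e}
drop-orders for the pieces not yet dropped (sum over which currently-grounded one goes next):
  1 to go: {6} 1  {7} 1
  2 to go: {5,6} 1  {6,7} 2
  3 to go: {5,6,7} 3
  4 to go: {4,5,6,7} 3
  5 to go: {3,4,5,6,7} 3
  6 to go: {2,3,4,5,6,7} 3
  if 0:e drops first: 3 orders

3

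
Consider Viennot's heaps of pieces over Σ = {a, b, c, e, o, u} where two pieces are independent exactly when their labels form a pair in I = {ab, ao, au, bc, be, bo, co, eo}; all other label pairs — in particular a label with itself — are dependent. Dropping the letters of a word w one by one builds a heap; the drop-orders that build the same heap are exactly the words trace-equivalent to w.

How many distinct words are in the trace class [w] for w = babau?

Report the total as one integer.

10

piece 0:b — minimal
piece 1:a — minimal
piece 2:b rests on {0:b}
piece 3:a rests on {1:a}
piece 4:u rests on {2:b}
minimal pieces: {0:b, 1:a}
ways to finish when only these pieces remain (= sum over removing one remaining piece with nothing left below it):
  1 left: {3}→1  {4}→1
  2 left: {1,3}→1  {2,4}→1  {3,4}→2
  3 left: {0,2,4}→1  {1,3,4}→3  {2,3,4}→3
  placing 0:b first → 6 extensions
  placing 1:a first → 4 extensions
total linear extensions = 10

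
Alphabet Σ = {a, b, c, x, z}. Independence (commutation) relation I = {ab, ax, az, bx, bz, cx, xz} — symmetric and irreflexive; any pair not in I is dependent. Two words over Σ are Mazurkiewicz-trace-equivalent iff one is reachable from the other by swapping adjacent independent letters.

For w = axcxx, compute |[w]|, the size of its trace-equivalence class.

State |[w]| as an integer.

10

0(a) covers ∅
1(x) covers ∅
2(c) covers 0:a
3(x) covers 1:x
4(x) covers 3:x
floor of heap: 0:a, 1:x
completions by unplaced set U, small U first (add the entries for U minus each lowest piece of U):
  |U|=1: {2}:1  {4}:1
  |U|=2: {0,2}:1  {2,4}:2  {3,4}:1
  |U|=3: {0,2,4}:3  {1,3,4}:1  {2,3,4}:3
  start at 0(a): 4
  start at 1(x): 6
sum over floor = 10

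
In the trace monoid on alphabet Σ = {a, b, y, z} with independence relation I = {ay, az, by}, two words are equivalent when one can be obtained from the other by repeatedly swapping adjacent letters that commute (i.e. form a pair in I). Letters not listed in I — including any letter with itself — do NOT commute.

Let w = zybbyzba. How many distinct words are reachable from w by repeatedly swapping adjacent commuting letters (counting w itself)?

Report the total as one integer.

6

#0=z has no predecessor
#1=y depends on [0:z]
#2=b depends on [0:z]
#3=b depends on [2:b]
#4=y depends on [1:y]
#5=z depends on [3:b, 4:y]
#6=b depends on [5:z]
#7=a depends on [6:b]
sources: [0:z]
N(rest) = Σ N(rest − s) over sources s of rest; N(one piece) = 1:
  size 1 → [7]=1
  size 2 → [6,7]=1
  size 3 → [5,6,7]=1
  size 4 → [3,5,6,7]=1  [4,5,6,7]=1
  size 5 → [1,4,5,6,7]=1  [2,3,5,6,7]=1  [3,4,5,6,7]=2
  size 6 → [1,3,4,5,6,7]=3  [2,3,4,5,6,7]=3
  first=0(z) contributes 6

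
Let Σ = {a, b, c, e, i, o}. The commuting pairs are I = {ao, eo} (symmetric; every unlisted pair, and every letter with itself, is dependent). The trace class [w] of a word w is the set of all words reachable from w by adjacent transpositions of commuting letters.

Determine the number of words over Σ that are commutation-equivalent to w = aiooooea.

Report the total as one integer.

15

piece 0:a — minimal
piece 1:i rests on {0:a}
piece 2:o rests on {1:i}
piece 3:o rests on {2:o}
piece 4:o rests on {3:o}
piece 5:o rests on {4:o}
piece 6:e rests on {1:i}
piece 7:a rests on {6:e}
minimal pieces: {0:a}
ways to finish when only these pieces remain (= sum over removing one remaining piece with nothing left below it):
  1 left: {5}→1  {7}→1
  2 left: {4,5}→1  {5,7}→2  {6,7}→1
  3 left: {3,4,5}→1  {4,5,7}→3  {5,6,7}→3
  4 left: {2,3,4,5}→1  {3,4,5,7}→4  {4,5,6,7}→6
  5 left: {2,3,4,5,7}→5  {3,4,5,6,7}→10
  6 left: {2,3,4,5,6,7}→15
  placing 0:a first → 15 extensions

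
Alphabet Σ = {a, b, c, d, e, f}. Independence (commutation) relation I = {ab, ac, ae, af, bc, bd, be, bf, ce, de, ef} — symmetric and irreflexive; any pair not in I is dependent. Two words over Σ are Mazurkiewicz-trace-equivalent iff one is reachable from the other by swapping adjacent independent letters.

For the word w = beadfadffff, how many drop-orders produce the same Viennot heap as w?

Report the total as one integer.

piece 0:b — minimal
piece 1:e — minimal
piece 2:a — minimal
piece 3:d rests on {2:a}
piece 4:f rests on {3:d}
piece 5:a rests on {3:d}
piece 6:d rests on {4:f, 5:a}
piece 7:f rests on {6:d}
piece 8:f rests on {7:f}
piece 9:f rests on {8:f}
piece 10:f rests on {9:f}
minimal pieces: {0:b, 1:e, 2:a}
ways to finish when only these pieces remain (= sum over removing one remaining piece with nothing left below it):
  1 left: {0}→1  {1}→1  {10}→1
  2 left: {0,1}→2  {0,10}→2  {1,10}→2  {9,10}→1
  3 left: {0,1,10}→6  {0,9,10}→3  {1,9,10}→3  {8,9,10}→1
  4 left: {0,1,9,10}→12  {0,8,9,10}→4  {1,8,9,10}→4  {7,8,9,10}→1
  5 left: {0,1,8,9,10}→20  {0,7,8,9,10}→5  {1,7,8,9,10}→5  {6,7,8,9,10}→1
  6 left: {0,1,7,8,9,10}→30  {0,6,7,8,9,10}→6  {1,6,7,8,9,10}→6  {4,6,7,8,9,10}→1  {5,6,7,8,9,10}→1
  7 left: {0,1,6,7,8,9,10}→42  {0,4,6,7,8,9,10}→7  {0,5,6,7,8,9,10}→7  {1,4,6,7,8,9,10}→7  {1,5,6,7,8,9,10}→7  {4,5,6,7,8,9,10}→2
  8 left: {0,1,4,6,7,8,9,10}→56  {0,1,5,6,7,8,9,10}→56  {0,4,5,6,7,8,9,10}→16  {1,4,5,6,7,8,9,10}→16  {3,4,5,6,7,8,9,10}→2
  9 left: {0,1,4,5,6,7,8,9,10}→144  {0,3,4,5,6,7,8,9,10}→18  {1,3,4,5,6,7,8,9,10}→18  {2,3,4,5,6,7,8,9,10}→2
  placing 0:b first → 20 extensions
  placing 1:e first → 20 extensions
  placing 2:a first → 180 extensions
total linear extensions = 220

220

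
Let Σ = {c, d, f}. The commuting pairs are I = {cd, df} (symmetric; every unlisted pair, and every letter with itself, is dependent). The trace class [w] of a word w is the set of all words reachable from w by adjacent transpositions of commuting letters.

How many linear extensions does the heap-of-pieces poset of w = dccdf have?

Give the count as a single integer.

10

drop 0:d onto floor
drop 1:c onto floor
drop 2:c onto {1:c}
drop 3:d onto {0:d}
drop 4:f onto {2:c}
ground layer = {0:d, 1:c}
drop-orders for the pieces not yet dropped (sum over which currently-grounded one goes next):
  1 to go: {3} 1  {4} 1
  2 to go: {0,3} 1  {2,4} 1  {3,4} 2
  3 to go: {0,3,4} 3  {1,2,4} 1  {2,3,4} 3
  if 0:d drops first: 4 orders
  if 1:c drops first: 6 orders
heap linearizations: 10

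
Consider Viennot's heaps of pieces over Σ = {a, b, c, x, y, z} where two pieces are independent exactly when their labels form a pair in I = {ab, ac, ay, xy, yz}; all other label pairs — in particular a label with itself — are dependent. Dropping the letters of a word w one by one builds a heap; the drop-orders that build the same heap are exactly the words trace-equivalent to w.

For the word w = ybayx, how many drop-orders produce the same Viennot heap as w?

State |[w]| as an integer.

7

piece 0:y — minimal
piece 1:b rests on {0:y}
piece 2:a — minimal
piece 3:y rests on {1:b}
piece 4:x rests on {1:b, 2:a}
minimal pieces: {0:y, 2:a}
ways to finish when only these pieces remain (= sum over removing one remaining piece with nothing left below it):
  1 left: {3}→1  {4}→1
  2 left: {2,4}→1  {3,4}→2
  3 left: {1,3,4}→2  {2,3,4}→3
  placing 0:y first → 5 extensions
  placing 2:a first → 2 extensions
total linear extensions = 7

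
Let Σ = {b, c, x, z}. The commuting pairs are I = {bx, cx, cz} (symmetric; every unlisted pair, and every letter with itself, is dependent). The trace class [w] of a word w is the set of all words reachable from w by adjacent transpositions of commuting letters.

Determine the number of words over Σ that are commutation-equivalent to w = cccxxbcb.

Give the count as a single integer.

#0=c has no predecessor
#1=c depends on [0:c]
#2=c depends on [1:c]
#3=x has no predecessor
#4=x depends on [3:x]
#5=b depends on [2:c]
#6=c depends on [5:b]
#7=b depends on [6:c]
sources: [0:c, 3:x]
N(rest) = Σ N(rest − s) over sources s of rest; N(one piece) = 1:
  size 1 → [4]=1  [7]=1
  size 2 → [3,4]=1  [4,7]=2  [6,7]=1
  size 3 → [3,4,7]=3  [4,6,7]=3  [5,6,7]=1
  size 4 → [2,5,6,7]=1  [3,4,6,7]=6  [4,5,6,7]=4
  size 5 → [1,2,5,6,7]=1  [2,4,5,6,7]=5  [3,4,5,6,7]=10
  size 6 → [0,1,2,5,6,7]=1  [1,2,4,5,6,7]=6  [2,3,4,5,6,7]=15
  first=0(c) contributes 21
  first=3(x) contributes 7
|[w]| = 28

28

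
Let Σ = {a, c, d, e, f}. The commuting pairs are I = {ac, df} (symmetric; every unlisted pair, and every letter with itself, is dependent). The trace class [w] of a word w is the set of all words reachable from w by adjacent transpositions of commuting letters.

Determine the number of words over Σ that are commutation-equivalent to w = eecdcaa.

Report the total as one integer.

3

drop 0:e onto floor
drop 1:e onto {0:e}
drop 2:c onto {1:e}
drop 3:d onto {2:c}
drop 4:c onto {3:d}
drop 5:a onto {3:d}
drop 6:a onto {5:a}
ground layer = {0:e}
drop-orders for the pieces not yet dropped (sum over which currently-grounded one goes next):
  1 to go: {4} 1  {6} 1
  2 to go: {4,6} 2  {5,6} 1
  3 to go: {4,5,6} 3
  4 to go: {3,4,5,6} 3
  5 to go: {2,3,4,5,6} 3
  if 0:e drops first: 3 orders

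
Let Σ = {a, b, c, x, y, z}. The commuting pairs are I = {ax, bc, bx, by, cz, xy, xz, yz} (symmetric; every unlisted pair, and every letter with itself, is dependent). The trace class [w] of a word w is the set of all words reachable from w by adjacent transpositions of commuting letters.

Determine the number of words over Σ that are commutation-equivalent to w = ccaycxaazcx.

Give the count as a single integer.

drop 0:c onto floor
drop 1:c onto {0:c}
drop 2:a onto {1:c}
drop 3:y onto {2:a}
drop 4:c onto {3:y}
drop 5:x onto {4:c}
drop 6:a onto {4:c}
drop 7:a onto {6:a}
drop 8:z onto {7:a}
drop 9:c onto {5:x, 7:a}
drop 10:x onto {9:c}
ground layer = {0:c}
drop-orders for the pieces not yet dropped (sum over which currently-grounded one goes next):
  1 to go: {8} 1  {10} 1
  2 to go: {8,10} 2  {9,10} 1
  3 to go: {5,9,10} 1  {8,9,10} 3
  4 to go: {5,8,9,10} 4  {7,8,9,10} 3
  5 to go: {5,7,8,9,10} 7  {6,7,8,9,10} 3
  6 to go: {5,6,7,8,9,10} 10
  7 to go: {4,5,6,7,8,9,10} 10
  8 to go: {3,4,5,6,7,8,9,10} 10
  9 to go: {2,3,4,5,6,7,8,9,10} 10
  if 0:c drops first: 10 orders

10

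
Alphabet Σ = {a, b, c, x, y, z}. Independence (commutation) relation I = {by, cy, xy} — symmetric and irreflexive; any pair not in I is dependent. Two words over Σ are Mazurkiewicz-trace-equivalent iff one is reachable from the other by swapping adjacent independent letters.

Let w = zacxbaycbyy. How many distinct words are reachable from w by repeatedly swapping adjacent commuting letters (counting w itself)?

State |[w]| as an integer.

10

drop 0:z onto floor
drop 1:a onto {0:z}
drop 2:c onto {1:a}
drop 3:x onto {2:c}
drop 4:b onto {3:x}
drop 5:a onto {4:b}
drop 6:y onto {5:a}
drop 7:c onto {5:a}
drop 8:b onto {7:c}
drop 9:y onto {6:y}
drop 10:y onto {9:y}
ground layer = {0:z}
drop-orders for the pieces not yet dropped (sum over which currently-grounded one goes next):
  1 to go: {8} 1  {10} 1
  2 to go: {7,8} 1  {8,10} 2  {9,10} 1
  3 to go: {6,9,10} 1  {7,8,10} 3  {8,9,10} 3
  4 to go: {6,8,9,10} 4  {7,8,9,10} 6
  5 to go: {6,7,8,9,10} 10
  6 to go: {5,6,7,8,9,10} 10
  7 to go: {4,5,6,7,8,9,10} 10
  8 to go: {3,4,5,6,7,8,9,10} 10
  9 to go: {2,3,4,5,6,7,8,9,10} 10
  if 0:z drops first: 10 orders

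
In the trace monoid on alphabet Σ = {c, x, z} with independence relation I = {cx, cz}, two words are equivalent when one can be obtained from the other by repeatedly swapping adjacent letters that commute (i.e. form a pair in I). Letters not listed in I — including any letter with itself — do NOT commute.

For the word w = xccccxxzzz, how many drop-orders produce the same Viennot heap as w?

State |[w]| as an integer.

210

#0=x has no predecessor
#1=c has no predecessor
#2=c depends on [1:c]
#3=c depends on [2:c]
#4=c depends on [3:c]
#5=x depends on [0:x]
#6=x depends on [5:x]
#7=z depends on [6:x]
#8=z depends on [7:z]
#9=z depends on [8:z]
sources: [0:x, 1:c]
N(rest) = Σ N(rest − s) over sources s of rest; N(one piece) = 1:
  size 1 → [4]=1  [9]=1
  size 2 → [3,4]=1  [4,9]=2  [8,9]=1
  size 3 → [2,3,4]=1  [3,4,9]=3  [4,8,9]=3  [7,8,9]=1
  size 4 → [1,2,3,4]=1  [2,3,4,9]=4  [3,4,8,9]=6  [4,7,8,9]=4  [6,7,8,9]=1
  size 5 → [1,2,3,4,9]=5  [2,3,4,8,9]=10  [3,4,7,8,9]=10  [4,6,7,8,9]=5  [5,6,7,8,9]=1
  size 6 → [0,5,6,7,8,9]=1  [1,2,3,4,8,9]=15  [2,3,4,7,8,9]=20  [3,4,6,7,8,9]=15  [4,5,6,7,8,9]=6
  size 7 → [0,4,5,6,7,8,9]=7  [1,2,3,4,7,8,9]=35  [2,3,4,6,7,8,9]=35  [3,4,5,6,7,8,9]=21
  size 8 → [0,3,4,5,6,7,8,9]=28  [1,2,3,4,6,7,8,9]=70  [2,3,4,5,6,7,8,9]=56
  first=0(x) contributes 126
  first=1(c) contributes 84
|[w]| = 210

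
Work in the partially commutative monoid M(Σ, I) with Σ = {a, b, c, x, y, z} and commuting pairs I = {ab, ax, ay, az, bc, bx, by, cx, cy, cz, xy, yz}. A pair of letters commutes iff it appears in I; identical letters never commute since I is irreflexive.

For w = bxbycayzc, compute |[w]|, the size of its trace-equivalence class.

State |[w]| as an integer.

3780

0(b) covers ∅
1(x) covers ∅
2(b) covers 0:b
3(y) covers ∅
4(c) covers ∅
5(a) covers 4:c
6(y) covers 3:y
7(z) covers 1:x, 2:b
8(c) covers 5:a
floor of heap: 0:b, 1:x, 3:y, 4:c
completions by unplaced set U, small U first (add the entries for U minus each lowest piece of U):
  |U|=1: {6}:1  {7}:1  {8}:1
  |U|=2: {1,7}:1  {2,7}:1  {3,6}:1  {5,8}:1  {6,7}:2  {6,8}:2  {7,8}:2
  |U|=3: {0,2,7}:1  {1,2,7}:2  {1,6,7}:3  {1,7,8}:3  {2,6,7}:3  {2,7,8}:3  {3,6,7}:3  {3,6,8}:3  {4,5,8}:1  {5,6,8}:3  {5,7,8}:3  {6,7,8}:6
  |U|=4: {0,1,2,7}:3  {0,2,6,7}:4  {0,2,7,8}:4  {1,2,6,7}:8  {1,2,7,8}:8  {1,3,6,7}:6  {1,5,7,8}:6  {1,6,7,8}:12  {2,3,6,7}:6  {2,5,7,8}:6  {2,6,7,8}:12  {3,5,6,8}:6  {3,6,7,8}:12  {4,5,6,8}:4  {4,5,7,8}:4  {5,6,7,8}:12
  |U|=5: {0,1,2,6,7}:15  {0,1,2,7,8}:15  {0,2,3,6,7}:10  {0,2,5,7,8}:10  {0,2,6,7,8}:20  {1,2,3,6,7}:20  {1,2,5,7,8}:20  {1,2,6,7,8}:40  {1,3,6,7,8}:30  {1,4,5,7,8}:10  {1,5,6,7,8}:30  {2,3,6,7,8}:30  {2,4,5,7,8}:10  {2,5,6,7,8}:30  {3,4,5,6,8}:10  {3,5,6,7,8}:30  {4,5,6,7,8}:20
  |U|=6: {0,1,2,3,6,7}:45  {0,1,2,5,7,8}:45  {0,1,2,6,7,8}:90  {0,2,3,6,7,8}:60  {0,2,4,5,7,8}:20  {0,2,5,6,7,8}:60  {1,2,3,6,7,8}:120  {1,2,4,5,7,8}:40  {1,2,5,6,7,8}:120  {1,3,5,6,7,8}:90  {1,4,5,6,7,8}:60  {2,3,5,6,7,8}:90  {2,4,5,6,7,8}:60  {3,4,5,6,7,8}:60
  |U|=7: {0,1,2,3,6,7,8}:315  {0,1,2,4,5,7,8}:105  {0,1,2,5,6,7,8}:315  {0,2,3,5,6,7,8}:210  {0,2,4,5,6,7,8}:140  {1,2,3,5,6,7,8}:420  {1,2,4,5,6,7,8}:280  {1,3,4,5,6,7,8}:210  {2,3,4,5,6,7,8}:210
  start at 0(b): 1120
  start at 1(x): 560
  start at 3(y): 840
  start at 4(c): 1260
sum over floor = 3780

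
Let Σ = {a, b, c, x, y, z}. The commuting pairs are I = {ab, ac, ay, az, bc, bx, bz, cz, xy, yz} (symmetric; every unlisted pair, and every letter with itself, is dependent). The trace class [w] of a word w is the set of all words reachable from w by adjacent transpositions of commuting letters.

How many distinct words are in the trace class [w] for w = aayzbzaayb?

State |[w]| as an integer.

3150

piece 0:a — minimal
piece 1:a rests on {0:a}
piece 2:y — minimal
piece 3:z — minimal
piece 4:b rests on {2:y}
piece 5:z rests on {3:z}
piece 6:a rests on {1:a}
piece 7:a rests on {6:a}
piece 8:y rests on {4:b}
piece 9:b rests on {8:y}
minimal pieces: {0:a, 2:y, 3:z}
ways to finish when only these pieces remain (= sum over removing one remaining piece with nothing left below it):
  1 left: {5}→1  {7}→1  {9}→1
  2 left: {3,5}→1  {5,7}→2  {5,9}→2  {6,7}→1  {7,9}→2  {8,9}→1
  3 left: {1,6,7}→1  {3,5,7}→3  {3,5,9}→3  {4,8,9}→1  {5,6,7}→3  {5,7,9}→6  {5,8,9}→3  {6,7,9}→3  {7,8,9}→3
  4 left: {0,1,6,7}→1  {1,5,6,7}→4  {1,6,7,9}→4  {2,4,8,9}→1  {3,5,6,7}→6  {3,5,7,9}→12  {3,5,8,9}→6  {4,5,8,9}→4  {4,7,8,9}→4  {5,6,7,9}→12  {5,7,8,9}→12  {6,7,8,9}→6
  5 left: {0,1,5,6,7}→5  {0,1,6,7,9}→5  {1,3,5,6,7}→10  {1,5,6,7,9}→20  {1,6,7,8,9}→10  {2,4,5,8,9}→5  {2,4,7,8,9}→5  {3,4,5,8,9}→10  {3,5,6,7,9}→30  {3,5,7,8,9}→30  {4,5,7,8,9}→20  {4,6,7,8,9}→10  {5,6,7,8,9}→30
  6 left: {0,1,3,5,6,7}→15  {0,1,5,6,7,9}→30  {0,1,6,7,8,9}→15  {1,3,5,6,7,9}→60  {1,4,6,7,8,9}→20  {1,5,6,7,8,9}→60  {2,3,4,5,8,9}→15  {2,4,5,7,8,9}→30  {2,4,6,7,8,9}→15  {3,4,5,7,8,9}→60  {3,5,6,7,8,9}→90  {4,5,6,7,8,9}→60
  7 left: {0,1,3,5,6,7,9}→105  {0,1,4,6,7,8,9}→35  {0,1,5,6,7,8,9}→105  {1,2,4,6,7,8,9}→35  {1,3,5,6,7,8,9}→210  {1,4,5,6,7,8,9}→140  {2,3,4,5,7,8,9}→105  {2,4,5,6,7,8,9}→105  {3,4,5,6,7,8,9}→210
  8 left: {0,1,2,4,6,7,8,9}→70  {0,1,3,5,6,7,8,9}→420  {0,1,4,5,6,7,8,9}→280  {1,2,4,5,6,7,8,9}→280  {1,3,4,5,6,7,8,9}→560  {2,3,4,5,6,7,8,9}→420
  placing 0:a first → 1260 extensions
  placing 2:y first → 1260 extensions
  placing 3:z first → 630 extensions
total linear extensions = 3150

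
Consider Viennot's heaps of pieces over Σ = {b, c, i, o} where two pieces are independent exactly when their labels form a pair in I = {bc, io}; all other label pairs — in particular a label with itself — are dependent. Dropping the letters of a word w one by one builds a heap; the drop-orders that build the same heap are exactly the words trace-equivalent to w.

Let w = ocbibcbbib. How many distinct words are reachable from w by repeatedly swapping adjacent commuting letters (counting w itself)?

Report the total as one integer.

drop 0:o onto floor
drop 1:c onto {0:o}
drop 2:b onto {0:o}
drop 3:i onto {1:c, 2:b}
drop 4:b onto {3:i}
drop 5:c onto {3:i}
drop 6:b onto {4:b}
drop 7:b onto {6:b}
drop 8:i onto {5:c, 7:b}
drop 9:b onto {8:i}
ground layer = {0:o}
drop-orders for the pieces not yet dropped (sum over which currently-grounded one goes next):
  1 to go: {9} 1
  2 to go: {8,9} 1
  3 to go: {5,8,9} 1  {7,8,9} 1
  4 to go: {5,7,8,9} 2  {6,7,8,9} 1
  5 to go: {4,6,7,8,9} 1  {5,6,7,8,9} 3
  6 to go: {4,5,6,7,8,9} 4
  7 to go: {3,4,5,6,7,8,9} 4
  8 to go: {1,3,4,5,6,7,8,9} 4  {2,3,4,5,6,7,8,9} 4
  if 0:o drops first: 8 orders

8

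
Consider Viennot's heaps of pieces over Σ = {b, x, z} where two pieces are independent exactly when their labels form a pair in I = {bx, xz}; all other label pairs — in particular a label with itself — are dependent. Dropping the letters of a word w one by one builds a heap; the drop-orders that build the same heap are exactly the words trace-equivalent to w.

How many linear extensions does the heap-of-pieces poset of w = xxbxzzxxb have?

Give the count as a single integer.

126

#0=x has no predecessor
#1=x depends on [0:x]
#2=b has no predecessor
#3=x depends on [1:x]
#4=z depends on [2:b]
#5=z depends on [4:z]
#6=x depends on [3:x]
#7=x depends on [6:x]
#8=b depends on [5:z]
sources: [0:x, 2:b]
N(rest) = Σ N(rest − s) over sources s of rest; N(one piece) = 1:
  size 1 → [7]=1  [8]=1
  size 2 → [5,8]=1  [6,7]=1  [7,8]=2
  size 3 → [3,6,7]=1  [4,5,8]=1  [5,7,8]=3  [6,7,8]=3
  size 4 → [1,3,6,7]=1  [2,4,5,8]=1  [3,6,7,8]=4  [4,5,7,8]=4  [5,6,7,8]=6
  size 5 → [0,1,3,6,7]=1  [1,3,6,7,8]=5  [2,4,5,7,8]=5  [3,5,6,7,8]=10  [4,5,6,7,8]=10
  size 6 → [0,1,3,6,7,8]=6  [1,3,5,6,7,8]=15  [2,4,5,6,7,8]=15  [3,4,5,6,7,8]=20
  size 7 → [0,1,3,5,6,7,8]=21  [1,3,4,5,6,7,8]=35  [2,3,4,5,6,7,8]=35
  first=0(x) contributes 70
  first=2(b) contributes 56
|[w]| = 126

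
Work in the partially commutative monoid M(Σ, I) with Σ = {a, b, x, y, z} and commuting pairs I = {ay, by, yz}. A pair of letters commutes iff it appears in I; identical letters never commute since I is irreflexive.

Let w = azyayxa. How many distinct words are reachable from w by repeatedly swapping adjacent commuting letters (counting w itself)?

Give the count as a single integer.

10

drop 0:a onto floor
drop 1:z onto {0:a}
drop 2:y onto floor
drop 3:a onto {1:z}
drop 4:y onto {2:y}
drop 5:x onto {3:a, 4:y}
drop 6:a onto {5:x}
ground layer = {0:a, 2:y}
drop-orders for the pieces not yet dropped (sum over which currently-grounded one goes next):
  1 to go: {6} 1
  2 to go: {5,6} 1
  3 to go: {3,5,6} 1  {4,5,6} 1
  4 to go: {1,3,5,6} 1  {2,4,5,6} 1  {3,4,5,6} 2
  5 to go: {0,1,3,5,6} 1  {1,3,4,5,6} 3  {2,3,4,5,6} 3
  if 0:a drops first: 6 orders
  if 2:y drops first: 4 orders
heap linearizations: 10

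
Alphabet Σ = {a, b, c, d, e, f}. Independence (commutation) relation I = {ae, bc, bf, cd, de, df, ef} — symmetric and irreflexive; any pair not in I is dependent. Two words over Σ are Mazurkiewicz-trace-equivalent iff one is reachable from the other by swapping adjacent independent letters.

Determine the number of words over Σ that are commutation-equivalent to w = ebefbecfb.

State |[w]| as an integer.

drop 0:e onto floor
drop 1:b onto {0:e}
drop 2:e onto {1:b}
drop 3:f onto floor
drop 4:b onto {2:e}
drop 5:e onto {4:b}
drop 6:c onto {3:f, 5:e}
drop 7:f onto {6:c}
drop 8:b onto {5:e}
ground layer = {0:e, 3:f}
drop-orders for the pieces not yet dropped (sum over which currently-grounded one goes next):
  1 to go: {7} 1  {8} 1
  2 to go: {6,7} 1  {7,8} 2
  3 to go: {3,6,7} 1  {6,7,8} 3
  4 to go: {3,6,7,8} 4  {5,6,7,8} 3
  5 to go: {3,5,6,7,8} 7  {4,5,6,7,8} 3
  6 to go: {2,4,5,6,7,8} 3  {3,4,5,6,7,8} 10
  7 to go: {1,2,4,5,6,7,8} 3  {2,3,4,5,6,7,8} 13
  if 0:e drops first: 16 orders
  if 3:f drops first: 3 orders
heap linearizations: 19

19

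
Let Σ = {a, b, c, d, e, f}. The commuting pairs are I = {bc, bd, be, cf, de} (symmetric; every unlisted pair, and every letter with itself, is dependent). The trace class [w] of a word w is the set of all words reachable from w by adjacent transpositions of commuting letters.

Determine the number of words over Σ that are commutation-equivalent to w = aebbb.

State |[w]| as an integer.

4

drop 0:a onto floor
drop 1:e onto {0:a}
drop 2:b onto {0:a}
drop 3:b onto {2:b}
drop 4:b onto {3:b}
ground layer = {0:a}
drop-orders for the pieces not yet dropped (sum over which currently-grounded one goes next):
  1 to go: {1} 1  {4} 1
  2 to go: {1,4} 2  {3,4} 1
  3 to go: {1,3,4} 3  {2,3,4} 1
  if 0:a drops first: 4 orders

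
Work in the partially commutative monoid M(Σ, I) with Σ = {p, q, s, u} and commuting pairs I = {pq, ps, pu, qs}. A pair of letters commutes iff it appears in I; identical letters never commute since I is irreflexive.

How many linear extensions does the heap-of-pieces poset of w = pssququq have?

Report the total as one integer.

24

piece 0:p — minimal
piece 1:s — minimal
piece 2:s rests on {1:s}
piece 3:q — minimal
piece 4:u rests on {2:s, 3:q}
piece 5:q rests on {4:u}
piece 6:u rests on {5:q}
piece 7:q rests on {6:u}
minimal pieces: {0:p, 1:s, 3:q}
ways to finish when only these pieces remain (= sum over removing one remaining piece with nothing left below it):
  1 left: {0}→1  {7}→1
  2 left: {0,7}→2  {6,7}→1
  3 left: {0,6,7}→3  {5,6,7}→1
  4 left: {0,5,6,7}→4  {4,5,6,7}→1
  5 left: {0,4,5,6,7}→5  {2,4,5,6,7}→1  {3,4,5,6,7}→1
  6 left: {0,2,4,5,6,7}→6  {0,3,4,5,6,7}→6  {1,2,4,5,6,7}→1  {2,3,4,5,6,7}→2
  placing 0:p first → 3 extensions
  placing 1:s first → 14 extensions
  placing 3:q first → 7 extensions
total linear extensions = 24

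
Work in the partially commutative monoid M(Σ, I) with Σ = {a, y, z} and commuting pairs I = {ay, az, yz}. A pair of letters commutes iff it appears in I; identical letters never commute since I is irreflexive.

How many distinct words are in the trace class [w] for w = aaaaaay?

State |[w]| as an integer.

7

piece 0:a — minimal
piece 1:a rests on {0:a}
piece 2:a rests on {1:a}
piece 3:a rests on {2:a}
piece 4:a rests on {3:a}
piece 5:a rests on {4:a}
piece 6:y — minimal
minimal pieces: {0:a, 6:y}
ways to finish when only these pieces remain (= sum over removing one remaining piece with nothing left below it):
  1 left: {5}→1  {6}→1
  2 left: {4,5}→1  {5,6}→2
  3 left: {3,4,5}→1  {4,5,6}→3
  4 left: {2,3,4,5}→1  {3,4,5,6}→4
  5 left: {1,2,3,4,5}→1  {2,3,4,5,6}→5
  placing 0:a first → 6 extensions
  placing 6:y first → 1 extensions
total linear extensions = 7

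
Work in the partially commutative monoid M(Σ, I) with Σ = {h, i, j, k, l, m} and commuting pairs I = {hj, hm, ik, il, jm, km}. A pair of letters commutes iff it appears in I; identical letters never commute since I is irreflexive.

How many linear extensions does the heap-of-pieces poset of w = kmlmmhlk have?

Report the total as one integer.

6

0(k) covers ∅
1(m) covers ∅
2(l) covers 0:k, 1:m
3(m) covers 2:l
4(m) covers 3:m
5(h) covers 2:l
6(l) covers 4:m, 5:h
7(k) covers 6:l
floor of heap: 0:k, 1:m
completions by unplaced set U, small U first (add the entries for U minus each lowest piece of U):
  |U|=1: {7}:1
  |U|=2: {6,7}:1
  |U|=3: {4,6,7}:1  {5,6,7}:1
  |U|=4: {3,4,6,7}:1  {4,5,6,7}:2
  |U|=5: {3,4,5,6,7}:3
  |U|=6: {2,3,4,5,6,7}:3
  start at 0(k): 3
  start at 1(m): 3
sum over floor = 6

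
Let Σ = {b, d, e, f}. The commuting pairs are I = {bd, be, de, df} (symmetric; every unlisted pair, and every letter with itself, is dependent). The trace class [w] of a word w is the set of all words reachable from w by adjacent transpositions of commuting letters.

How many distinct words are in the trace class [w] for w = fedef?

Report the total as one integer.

piece 0:f — minimal
piece 1:e rests on {0:f}
piece 2:d — minimal
piece 3:e rests on {1:e}
piece 4:f rests on {3:e}
minimal pieces: {0:f, 2:d}
ways to finish when only these pieces remain (= sum over removing one remaining piece with nothing left below it):
  1 left: {2}→1  {4}→1
  2 left: {2,4}→2  {3,4}→1
  3 left: {1,3,4}→1  {2,3,4}→3
  placing 0:f first → 4 extensions
  placing 2:d first → 1 extensions
total linear extensions = 5

5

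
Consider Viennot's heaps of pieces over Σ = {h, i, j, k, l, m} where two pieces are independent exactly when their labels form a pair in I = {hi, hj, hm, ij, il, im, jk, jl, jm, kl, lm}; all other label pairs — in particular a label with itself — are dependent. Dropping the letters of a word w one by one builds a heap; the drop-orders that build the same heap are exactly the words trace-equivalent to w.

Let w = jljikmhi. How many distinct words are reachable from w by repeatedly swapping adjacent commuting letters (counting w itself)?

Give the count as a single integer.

672

drop 0:j onto floor
drop 1:l onto floor
drop 2:j onto {0:j}
drop 3:i onto floor
drop 4:k onto {3:i}
drop 5:m onto {4:k}
drop 6:h onto {1:l, 4:k}
drop 7:i onto {4:k}
ground layer = {0:j, 1:l, 3:i}
drop-orders for the pieces not yet dropped (sum over which currently-grounded one goes next):
  1 to go: {2} 1  {5} 1  {6} 1  {7} 1
  2 to go: {0,2} 1  {1,6} 1  {2,5} 2  {2,6} 2  {2,7} 2  {5,6} 2  {5,7} 2  {6,7} 2
  3 to go: {0,2,5} 3  {0,2,6} 3  {0,2,7} 3  {1,2,6} 3  {1,5,6} 3  {1,6,7} 3  {2,5,6} 6  {2,5,7} 6  {2,6,7} 6  {5,6,7} 6
  4 to go: {0,1,2,6} 6  {0,2,5,6} 12  {0,2,5,7} 12  {0,2,6,7} 12  {1,2,5,6} 12  {1,2,6,7} 12  {1,5,6,7} 12  {2,5,6,7} 24  {4,5,6,7} 6
  5 to go: {0,1,2,5,6} 30  {0,1,2,6,7} 30  {0,2,5,6,7} 60  {1,2,5,6,7} 60  {1,4,5,6,7} 18  {2,4,5,6,7} 30  {3,4,5,6,7} 6
  6 to go: {0,1,2,5,6,7} 180  {0,2,4,5,6,7} 90  {1,2,4,5,6,7} 108  {1,3,4,5,6,7} 24  {2,3,4,5,6,7} 36
  if 0:j drops first: 168 orders
  if 1:l drops first: 126 orders
  if 3:i drops first: 378 orders
heap linearizations: 672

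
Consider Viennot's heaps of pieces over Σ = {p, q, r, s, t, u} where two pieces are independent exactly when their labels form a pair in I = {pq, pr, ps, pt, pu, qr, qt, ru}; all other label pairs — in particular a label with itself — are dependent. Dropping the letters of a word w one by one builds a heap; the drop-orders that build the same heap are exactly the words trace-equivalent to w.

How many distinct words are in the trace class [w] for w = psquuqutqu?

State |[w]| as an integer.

0(p) covers ∅
1(s) covers ∅
2(q) covers 1:s
3(u) covers 2:q
4(u) covers 3:u
5(q) covers 4:u
6(u) covers 5:q
7(t) covers 6:u
8(q) covers 6:u
9(u) covers 7:t, 8:q
floor of heap: 0:p, 1:s
completions by unplaced set U, small U first (add the entries for U minus each lowest piece of U):
  |U|=1: {0}:1  {9}:1
  |U|=2: {0,9}:2  {7,9}:1  {8,9}:1
  |U|=3: {0,7,9}:3  {0,8,9}:3  {7,8,9}:2
  |U|=4: {0,7,8,9}:8  {6,7,8,9}:2
  |U|=5: {0,6,7,8,9}:10  {5,6,7,8,9}:2
  |U|=6: {0,5,6,7,8,9}:12  {4,5,6,7,8,9}:2
  |U|=7: {0,4,5,6,7,8,9}:14  {3,4,5,6,7,8,9}:2
  |U|=8: {0,3,4,5,6,7,8,9}:16  {2,3,4,5,6,7,8,9}:2
  start at 0(p): 2
  start at 1(s): 18
sum over floor = 20

20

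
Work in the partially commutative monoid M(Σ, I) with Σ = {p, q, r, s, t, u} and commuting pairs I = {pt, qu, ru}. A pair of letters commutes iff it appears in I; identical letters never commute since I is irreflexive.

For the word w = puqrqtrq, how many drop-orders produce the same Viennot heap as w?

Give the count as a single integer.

0(p) covers ∅
1(u) covers 0:p
2(q) covers 0:p
3(r) covers 2:q
4(q) covers 3:r
5(t) covers 1:u, 4:q
6(r) covers 5:t
7(q) covers 6:r
floor of heap: 0:p
completions by unplaced set U, small U first (add the entries for U minus each lowest piece of U):
  |U|=1: {7}:1
  |U|=2: {6,7}:1
  |U|=3: {5,6,7}:1
  |U|=4: {1,5,6,7}:1  {4,5,6,7}:1
  |U|=5: {1,4,5,6,7}:2  {3,4,5,6,7}:1
  |U|=6: {1,3,4,5,6,7}:3  {2,3,4,5,6,7}:1
  start at 0(p): 4

4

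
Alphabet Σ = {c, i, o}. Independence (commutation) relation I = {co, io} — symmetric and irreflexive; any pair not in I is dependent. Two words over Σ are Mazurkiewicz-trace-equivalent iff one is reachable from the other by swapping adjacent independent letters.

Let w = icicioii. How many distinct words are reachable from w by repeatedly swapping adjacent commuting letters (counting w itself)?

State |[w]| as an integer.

8

drop 0:i onto floor
drop 1:c onto {0:i}
drop 2:i onto {1:c}
drop 3:c onto {2:i}
drop 4:i onto {3:c}
drop 5:o onto floor
drop 6:i onto {4:i}
drop 7:i onto {6:i}
ground layer = {0:i, 5:o}
drop-orders for the pieces not yet dropped (sum over which currently-grounded one goes next):
  1 to go: {5} 1  {7} 1
  2 to go: {5,7} 2  {6,7} 1
  3 to go: {4,6,7} 1  {5,6,7} 3
  4 to go: {3,4,6,7} 1  {4,5,6,7} 4
  5 to go: {2,3,4,6,7} 1  {3,4,5,6,7} 5
  6 to go: {1,2,3,4,6,7} 1  {2,3,4,5,6,7} 6
  if 0:i drops first: 7 orders
  if 5:o drops first: 1 orders
heap linearizations: 8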